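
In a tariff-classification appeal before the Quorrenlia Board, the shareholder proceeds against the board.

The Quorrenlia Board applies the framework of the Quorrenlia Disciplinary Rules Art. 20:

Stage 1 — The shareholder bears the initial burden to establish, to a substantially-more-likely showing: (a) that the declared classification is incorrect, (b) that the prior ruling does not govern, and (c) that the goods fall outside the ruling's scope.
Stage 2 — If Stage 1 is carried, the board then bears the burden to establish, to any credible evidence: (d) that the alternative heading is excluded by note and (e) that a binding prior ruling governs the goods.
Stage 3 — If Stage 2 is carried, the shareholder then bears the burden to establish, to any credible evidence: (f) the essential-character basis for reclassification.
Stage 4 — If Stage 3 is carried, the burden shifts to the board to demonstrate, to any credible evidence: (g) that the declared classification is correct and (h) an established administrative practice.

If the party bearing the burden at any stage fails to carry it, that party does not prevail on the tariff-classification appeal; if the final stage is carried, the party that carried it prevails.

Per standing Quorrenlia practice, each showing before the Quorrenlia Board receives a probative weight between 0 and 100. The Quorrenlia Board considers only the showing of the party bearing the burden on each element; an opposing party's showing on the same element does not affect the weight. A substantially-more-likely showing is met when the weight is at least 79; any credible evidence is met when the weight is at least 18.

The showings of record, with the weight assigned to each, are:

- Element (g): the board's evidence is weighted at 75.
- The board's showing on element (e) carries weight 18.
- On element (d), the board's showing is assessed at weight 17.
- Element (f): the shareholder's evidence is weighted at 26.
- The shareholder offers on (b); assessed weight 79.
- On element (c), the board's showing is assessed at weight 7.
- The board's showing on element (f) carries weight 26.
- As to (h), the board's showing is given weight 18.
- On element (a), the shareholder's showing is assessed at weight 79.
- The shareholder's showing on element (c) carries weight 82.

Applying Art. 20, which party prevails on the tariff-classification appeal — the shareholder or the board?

At Stage 1 the shareholder must meet a substantially-more-likely showing (weight is at least 79): on (a) the weight is 79, which does reach 79, so (a) meets the standard; on (b) the weight is 79, which does reach 79, so (b) meets the standard; on (c) the weight is 82 (the board's 7 is given no effect), ≥ 79, so (c) meets the standard.
  All elements met. The burden passes to the board.
At Stage 2 the board must meet any credible evidence (weight is at least 18): on (d) the weight is 17, which does not reach 18, so (d) does not meet the standard; on (e) the weight is 18, which does reach 18, so (e) meets the standard.
  The board does not carry Stage 2.
The analysis ends at Stage 2; the shareholder prevails.

shareholder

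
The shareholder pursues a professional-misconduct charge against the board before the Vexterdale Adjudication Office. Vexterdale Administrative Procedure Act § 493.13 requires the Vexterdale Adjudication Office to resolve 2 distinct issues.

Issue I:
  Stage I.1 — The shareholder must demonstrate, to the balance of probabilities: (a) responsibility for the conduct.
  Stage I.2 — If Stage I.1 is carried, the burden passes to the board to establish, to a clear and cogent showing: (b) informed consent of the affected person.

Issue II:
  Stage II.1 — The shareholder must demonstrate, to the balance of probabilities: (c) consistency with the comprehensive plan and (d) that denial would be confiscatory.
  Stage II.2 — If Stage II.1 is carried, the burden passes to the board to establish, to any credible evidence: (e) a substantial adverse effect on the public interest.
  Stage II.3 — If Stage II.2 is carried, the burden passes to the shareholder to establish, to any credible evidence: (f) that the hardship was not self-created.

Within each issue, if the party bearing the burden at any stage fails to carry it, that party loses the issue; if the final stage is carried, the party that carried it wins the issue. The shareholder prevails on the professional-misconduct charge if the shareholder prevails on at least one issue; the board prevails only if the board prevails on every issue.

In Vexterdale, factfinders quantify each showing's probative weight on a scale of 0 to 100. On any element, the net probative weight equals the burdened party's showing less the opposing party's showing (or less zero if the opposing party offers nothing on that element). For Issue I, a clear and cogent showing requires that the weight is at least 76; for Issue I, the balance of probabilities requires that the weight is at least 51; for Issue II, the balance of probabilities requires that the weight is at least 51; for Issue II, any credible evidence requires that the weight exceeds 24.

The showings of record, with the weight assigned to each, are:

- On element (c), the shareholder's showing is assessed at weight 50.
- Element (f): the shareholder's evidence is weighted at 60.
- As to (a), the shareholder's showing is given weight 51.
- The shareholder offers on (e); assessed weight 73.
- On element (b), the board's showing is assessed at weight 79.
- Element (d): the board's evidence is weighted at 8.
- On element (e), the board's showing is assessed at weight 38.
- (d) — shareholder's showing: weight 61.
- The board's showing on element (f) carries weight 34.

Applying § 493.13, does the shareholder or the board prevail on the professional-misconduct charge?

board

— Issue I —
Stage I.1 (shareholder, the balance of probabilities, weight is at least 51): (a) 51 ≥ 51 — meets.
  All elements met. The burden passes to the board.
Stage I.2 (board, a clear and cogent showing, weight is at least 76): (b) 79 ≥ 76 — meets.
  Stage I.2 carried; the final stage is satisfied.
All stages carried — the board prevails on this issue.
— Issue II —
At Stage II.1 the shareholder must meet the balance of probabilities (weight is at least 51): on (c) the weight is 50, < 51, so (c) does not meet the standard; on (d) the weight is 61 less the opposing 8 gives net 53, ≥ 51, so (d) meets the standard.
  Not every element is met, so the shareholder fails to carry Stage II.1.
The analysis ends at Stage II.1; the board prevails on this issue.
Per-issue: Issue I → board; Issue II → board. The shareholder must prevail on at least one issue; overall, the board prevails.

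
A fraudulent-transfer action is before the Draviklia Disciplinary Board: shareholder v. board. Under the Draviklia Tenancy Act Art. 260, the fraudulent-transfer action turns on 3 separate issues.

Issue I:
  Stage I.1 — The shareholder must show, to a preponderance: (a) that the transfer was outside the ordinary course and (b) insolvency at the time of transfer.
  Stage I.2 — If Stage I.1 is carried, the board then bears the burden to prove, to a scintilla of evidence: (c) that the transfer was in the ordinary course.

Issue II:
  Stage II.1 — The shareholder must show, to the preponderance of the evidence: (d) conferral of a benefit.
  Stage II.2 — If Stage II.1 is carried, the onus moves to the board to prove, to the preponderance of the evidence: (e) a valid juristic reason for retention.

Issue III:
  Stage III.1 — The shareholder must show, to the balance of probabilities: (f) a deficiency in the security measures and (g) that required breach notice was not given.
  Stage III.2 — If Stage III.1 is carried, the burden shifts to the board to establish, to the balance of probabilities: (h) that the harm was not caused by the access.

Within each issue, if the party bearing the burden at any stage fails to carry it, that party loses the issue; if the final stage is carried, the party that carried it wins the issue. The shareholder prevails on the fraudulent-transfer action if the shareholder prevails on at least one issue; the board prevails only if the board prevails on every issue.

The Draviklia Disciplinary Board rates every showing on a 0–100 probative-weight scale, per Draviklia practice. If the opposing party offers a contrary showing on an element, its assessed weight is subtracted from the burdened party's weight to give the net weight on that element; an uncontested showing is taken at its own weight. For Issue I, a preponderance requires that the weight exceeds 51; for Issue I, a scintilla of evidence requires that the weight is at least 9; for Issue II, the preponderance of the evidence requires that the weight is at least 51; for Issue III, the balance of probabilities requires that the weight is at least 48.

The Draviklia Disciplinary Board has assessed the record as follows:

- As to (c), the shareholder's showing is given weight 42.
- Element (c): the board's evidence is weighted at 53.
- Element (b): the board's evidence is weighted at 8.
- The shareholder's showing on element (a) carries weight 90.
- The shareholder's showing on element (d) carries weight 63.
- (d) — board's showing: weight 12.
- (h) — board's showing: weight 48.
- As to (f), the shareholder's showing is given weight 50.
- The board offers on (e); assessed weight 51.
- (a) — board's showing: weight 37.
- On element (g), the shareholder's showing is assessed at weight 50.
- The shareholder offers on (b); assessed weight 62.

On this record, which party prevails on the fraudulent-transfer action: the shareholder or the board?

board

— Issue I —
Stage I.1 (shareholder, a preponderance, weight exceeds 51): (a) net 90−37=53 > 51 — meets; (b) net 62−8=54 > 51 — meets.
  The shareholder carries Stage I.1; the board now bears the burden.
Stage I.2 (board, a scintilla of evidence, weight is at least 9): (c) net 53−42=11 ≥ 9 — meets.
  Stage I.2 carried; the final stage is satisfied.
With every stage satisfied, the board prevails on this issue.
— Issue II —
Stage II.1 (shareholder, the preponderance of the evidence, weight is at least 51): (d) net 63−12=51 ≥ 51 — meets.
  The shareholder carries Stage II.1; the board now bears the burden.
Stage II.2 (board, the preponderance of the evidence, weight is at least 51): (e) 51 ≥ 51 — meets.
  The board carries the last stage.
With every stage satisfied, the board prevails on this issue.
— Issue III —
At Stage III.1 the shareholder must meet the balance of probabilities (weight is at least 48): on (f) the weight is 50, which does reach 48, so (f) meets the standard; on (g) the weight is 50, which does reach 48, so (g) meets the standard.
  Stage III.1 carried; the burden shifts to the board.
At Stage III.2 the board must meet the balance of probabilities (weight is at least 48): on (h) the weight is 48, ≥ 48, so (h) meets the standard.
  Stage III.2 carried; the final stage is satisfied.
Every stage carried; the board prevails on this issue.
Per-issue: Issue I → board; Issue II → board; Issue III → board. The shareholder must prevail on at least one issue; overall, the board prevails.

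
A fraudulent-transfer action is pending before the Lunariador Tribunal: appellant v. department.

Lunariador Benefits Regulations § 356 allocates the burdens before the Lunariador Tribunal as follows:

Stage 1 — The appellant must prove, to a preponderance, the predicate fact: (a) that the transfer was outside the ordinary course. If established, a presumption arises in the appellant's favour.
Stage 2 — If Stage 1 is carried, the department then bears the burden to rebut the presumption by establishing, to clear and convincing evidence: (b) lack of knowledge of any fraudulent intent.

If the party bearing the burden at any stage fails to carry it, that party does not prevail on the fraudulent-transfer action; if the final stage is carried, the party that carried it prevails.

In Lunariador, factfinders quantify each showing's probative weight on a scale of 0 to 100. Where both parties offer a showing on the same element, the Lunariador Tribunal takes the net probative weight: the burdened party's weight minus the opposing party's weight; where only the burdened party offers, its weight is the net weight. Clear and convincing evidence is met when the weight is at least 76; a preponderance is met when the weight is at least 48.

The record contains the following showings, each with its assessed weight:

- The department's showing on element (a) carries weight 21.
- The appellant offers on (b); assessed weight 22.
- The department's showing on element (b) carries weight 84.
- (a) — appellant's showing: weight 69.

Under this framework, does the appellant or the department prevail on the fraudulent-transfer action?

Stage 1 — burden on appellant; standard: a preponderance (weight is at least 48).
    (a): 69 − 21 = 48 ≥ 48 [met]
  The appellant carries Stage 1; the department now bears the burden.
Stage 2 — burden on department; standard: clear and convincing evidence (weight is at least 76).
    (b): 84 − 22 = 62 < 76 [not met]
  Stage 2 not carried; the department fails its burden.
So the appellant prevails.

appellant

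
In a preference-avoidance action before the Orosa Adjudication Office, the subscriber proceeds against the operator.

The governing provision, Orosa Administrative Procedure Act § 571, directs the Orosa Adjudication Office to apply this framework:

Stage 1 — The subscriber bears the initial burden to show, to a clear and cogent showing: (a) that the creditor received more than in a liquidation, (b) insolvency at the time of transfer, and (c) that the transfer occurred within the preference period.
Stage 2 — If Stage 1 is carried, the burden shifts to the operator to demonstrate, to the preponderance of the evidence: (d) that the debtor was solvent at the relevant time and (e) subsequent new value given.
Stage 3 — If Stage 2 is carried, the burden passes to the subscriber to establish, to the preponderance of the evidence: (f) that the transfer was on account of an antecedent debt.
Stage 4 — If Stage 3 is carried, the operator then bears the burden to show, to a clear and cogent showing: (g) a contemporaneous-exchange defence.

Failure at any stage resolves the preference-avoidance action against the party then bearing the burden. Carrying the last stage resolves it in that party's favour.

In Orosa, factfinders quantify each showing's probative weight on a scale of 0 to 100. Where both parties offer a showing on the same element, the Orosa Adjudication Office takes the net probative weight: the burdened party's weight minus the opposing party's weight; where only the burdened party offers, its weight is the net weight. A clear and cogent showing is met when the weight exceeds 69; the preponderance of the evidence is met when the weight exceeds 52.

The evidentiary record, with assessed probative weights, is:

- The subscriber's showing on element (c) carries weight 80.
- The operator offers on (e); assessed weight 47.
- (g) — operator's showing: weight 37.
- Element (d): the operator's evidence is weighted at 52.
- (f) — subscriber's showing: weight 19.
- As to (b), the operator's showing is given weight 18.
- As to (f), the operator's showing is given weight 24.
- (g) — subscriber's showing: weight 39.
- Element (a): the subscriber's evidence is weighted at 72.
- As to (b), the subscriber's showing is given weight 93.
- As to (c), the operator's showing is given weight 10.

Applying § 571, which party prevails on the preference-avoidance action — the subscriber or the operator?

subscriber

Stage 1 — burden on subscriber; standard: a clear and cogent showing (weight exceeds 69).
    (a): 72 > 69 [met]
    (b): 93 − 18 = 75 > 69 [met]
    (c): 80 − 10 = 70 > 69 [met]
  Stage 1 carried; the burden shifts to the operator.
Stage 2 — burden on operator; standard: the preponderance of the evidence (weight exceeds 52).
    (d): 52 ≤ 52 [not met]
    (e): 47 ≤ 52 [not met]
  Stage 2 not carried; the operator fails its burden.
The subscriber prevails.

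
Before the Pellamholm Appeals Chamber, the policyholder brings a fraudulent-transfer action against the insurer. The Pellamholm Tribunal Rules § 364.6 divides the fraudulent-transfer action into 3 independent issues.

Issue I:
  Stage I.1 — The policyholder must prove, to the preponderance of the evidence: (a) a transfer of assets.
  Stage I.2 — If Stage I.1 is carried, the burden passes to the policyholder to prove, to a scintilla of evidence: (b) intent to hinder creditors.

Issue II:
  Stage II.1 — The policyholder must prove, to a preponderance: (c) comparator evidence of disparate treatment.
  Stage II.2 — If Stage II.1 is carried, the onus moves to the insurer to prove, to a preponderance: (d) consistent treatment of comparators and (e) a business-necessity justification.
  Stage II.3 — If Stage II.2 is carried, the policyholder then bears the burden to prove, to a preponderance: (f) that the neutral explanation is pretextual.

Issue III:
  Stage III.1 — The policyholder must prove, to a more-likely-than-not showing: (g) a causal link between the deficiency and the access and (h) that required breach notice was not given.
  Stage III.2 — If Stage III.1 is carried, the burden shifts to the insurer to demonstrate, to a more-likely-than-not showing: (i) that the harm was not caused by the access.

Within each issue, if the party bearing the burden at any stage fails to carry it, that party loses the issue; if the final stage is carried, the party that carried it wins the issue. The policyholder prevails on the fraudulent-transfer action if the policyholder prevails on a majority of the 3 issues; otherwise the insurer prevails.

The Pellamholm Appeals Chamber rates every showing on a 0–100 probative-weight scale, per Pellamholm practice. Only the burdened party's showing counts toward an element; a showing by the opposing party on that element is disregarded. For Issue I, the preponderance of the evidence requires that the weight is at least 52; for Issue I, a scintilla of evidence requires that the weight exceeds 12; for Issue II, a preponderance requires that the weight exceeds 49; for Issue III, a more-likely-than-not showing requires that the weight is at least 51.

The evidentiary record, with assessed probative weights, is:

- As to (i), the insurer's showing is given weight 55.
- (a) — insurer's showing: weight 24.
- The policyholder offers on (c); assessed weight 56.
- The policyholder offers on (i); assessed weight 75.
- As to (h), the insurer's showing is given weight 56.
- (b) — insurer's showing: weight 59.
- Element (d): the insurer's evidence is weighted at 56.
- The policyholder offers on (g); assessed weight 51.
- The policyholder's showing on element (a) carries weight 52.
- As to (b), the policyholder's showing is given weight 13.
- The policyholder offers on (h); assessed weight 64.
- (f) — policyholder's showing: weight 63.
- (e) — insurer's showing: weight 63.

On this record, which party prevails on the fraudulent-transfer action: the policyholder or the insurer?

— Issue I —
At Stage I.1 the policyholder must meet the preponderance of the evidence (weight is at least 52): on (a) the weight is 52 (the insurer's 24 is given no effect), which does reach 52, so (a) meets the standard.
  Stage I.1 is satisfied; the policyholder continues to bear the burden.
At Stage I.2 the policyholder must meet a scintilla of evidence (weight exceeds 12): on (b) the weight is 13 (the insurer's 59 is given no effect), which does exceed 12, so (b) meets the standard.
  The policyholder carries the last stage.
With every stage satisfied, the policyholder prevails on this issue.
— Issue II —
Stage II.1 — burden on policyholder; standard: a preponderance (weight exceeds 49).
    (c): 56 > 49 [met]
  The policyholder carries Stage II.1; the insurer now bears the burden.
Stage II.2 — burden on insurer; standard: a preponderance (weight exceeds 49).
    (d): 56 > 49 [met]
    (e): 63 > 49 [met]
  All elements met. The burden passes to the policyholder.
Stage II.3 — burden on policyholder; standard: a preponderance (weight exceeds 49).
    (f): 63 > 49 [met]
  All elements met at the final stage.
Every stage carried; the policyholder prevails on this issue.
— Issue III —
Stage III.1 — burden on policyholder; standard: a more-likely-than-not showing (weight is at least 51).
    (g): 51 ≥ 51 [met]
    (h): 64 (insurer's 56 disregarded) ≥ 51 [met]
  The policyholder carries Stage III.1; the insurer now bears the burden.
Stage III.2 — burden on insurer; standard: a more-likely-than-not showing (weight is at least 51).
    (i): 55 (policyholder's 75 disregarded) ≥ 51 [met]
  The insurer carries the last stage.
All stages carried — the insurer prevails on this issue.
Per-issue: Issue I → policyholder; Issue II → policyholder; Issue III → insurer. The policyholder must prevail on a majority of issues; overall, the policyholder prevails.

policyholder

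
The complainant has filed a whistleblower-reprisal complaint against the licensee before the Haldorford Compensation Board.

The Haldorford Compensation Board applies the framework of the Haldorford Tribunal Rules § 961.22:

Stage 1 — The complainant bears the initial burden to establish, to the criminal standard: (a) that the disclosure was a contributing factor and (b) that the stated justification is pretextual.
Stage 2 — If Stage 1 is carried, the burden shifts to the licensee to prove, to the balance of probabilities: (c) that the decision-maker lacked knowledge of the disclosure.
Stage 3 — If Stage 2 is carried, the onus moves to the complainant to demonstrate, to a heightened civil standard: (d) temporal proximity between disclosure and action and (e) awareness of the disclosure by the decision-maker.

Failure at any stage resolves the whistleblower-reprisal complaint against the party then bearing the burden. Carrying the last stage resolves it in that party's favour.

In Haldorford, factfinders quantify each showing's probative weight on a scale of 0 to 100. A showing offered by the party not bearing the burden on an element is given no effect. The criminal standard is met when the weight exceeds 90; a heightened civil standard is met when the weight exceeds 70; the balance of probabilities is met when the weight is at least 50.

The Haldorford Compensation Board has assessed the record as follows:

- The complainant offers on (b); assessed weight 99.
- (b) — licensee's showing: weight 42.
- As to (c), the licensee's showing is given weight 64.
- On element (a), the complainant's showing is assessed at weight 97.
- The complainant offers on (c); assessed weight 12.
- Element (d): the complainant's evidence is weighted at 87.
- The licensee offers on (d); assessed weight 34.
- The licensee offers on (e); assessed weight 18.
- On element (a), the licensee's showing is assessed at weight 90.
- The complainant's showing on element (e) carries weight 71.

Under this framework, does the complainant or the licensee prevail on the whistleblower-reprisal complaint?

complainant

At Stage 1 the complainant must meet the criminal standard (weight exceeds 90): on (a) the weight is 97 (the licensee's 90 is given no effect), which does exceed 90, so (a) meets the standard; on (b) the weight is 99 (the licensee's 42 is given no effect), which does exceed 90, so (b) meets the standard.
  All elements met. The burden passes to the licensee.
At Stage 2 the licensee must meet the balance of probabilities (weight is at least 50): on (c) the weight is 64 (the complainant's 12 is given no effect), which does reach 50, so (c) meets the standard.
  The licensee carries Stage 2; the complainant now bears the burden.
At Stage 3 the complainant must meet a heightened civil standard (weight exceeds 70): on (d) the weight is 87 (the licensee's 34 is given no effect), which does exceed 70, so (d) meets the standard; on (e) the weight is 71 (the licensee's 18 is given no effect), which does exceed 70, so (e) meets the standard.
  Stage 3 carried; the final stage is satisfied.
Every stage carried; the complainant prevails.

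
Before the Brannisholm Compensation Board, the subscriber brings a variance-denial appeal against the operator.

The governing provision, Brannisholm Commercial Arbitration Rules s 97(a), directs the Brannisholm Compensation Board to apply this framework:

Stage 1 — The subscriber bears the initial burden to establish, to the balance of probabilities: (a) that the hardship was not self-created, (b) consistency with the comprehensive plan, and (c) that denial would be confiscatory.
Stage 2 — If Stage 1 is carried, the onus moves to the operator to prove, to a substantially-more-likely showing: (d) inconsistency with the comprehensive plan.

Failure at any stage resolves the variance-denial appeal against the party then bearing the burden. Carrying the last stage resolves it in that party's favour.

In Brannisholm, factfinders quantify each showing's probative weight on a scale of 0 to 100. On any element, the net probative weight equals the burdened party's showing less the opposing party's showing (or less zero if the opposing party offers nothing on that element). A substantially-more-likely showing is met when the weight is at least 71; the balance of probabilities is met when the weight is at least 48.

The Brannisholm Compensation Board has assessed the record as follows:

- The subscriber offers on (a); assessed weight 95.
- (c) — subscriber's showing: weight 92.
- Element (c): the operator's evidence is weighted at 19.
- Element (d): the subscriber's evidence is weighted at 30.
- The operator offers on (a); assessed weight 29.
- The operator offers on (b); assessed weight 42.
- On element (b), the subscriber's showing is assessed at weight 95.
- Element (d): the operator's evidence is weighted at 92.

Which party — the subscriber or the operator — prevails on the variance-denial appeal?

Stage 1 (subscriber, the balance of probabilities, weight is at least 48): (a) net 95−29=66 ≥ 48 — meets; (b) net 95−42=53 ≥ 48 — meets; (c) net 92−19=73 ≥ 48 — meets.
  Stage 1 carried; the burden shifts to the operator.
Stage 2 (operator, a substantially-more-likely showing, weight is at least 71): (d) net 92−30=62 < 71 — fails.
  Not every element is met, so the operator fails to carry Stage 2.
So the subscriber prevails.

subscriber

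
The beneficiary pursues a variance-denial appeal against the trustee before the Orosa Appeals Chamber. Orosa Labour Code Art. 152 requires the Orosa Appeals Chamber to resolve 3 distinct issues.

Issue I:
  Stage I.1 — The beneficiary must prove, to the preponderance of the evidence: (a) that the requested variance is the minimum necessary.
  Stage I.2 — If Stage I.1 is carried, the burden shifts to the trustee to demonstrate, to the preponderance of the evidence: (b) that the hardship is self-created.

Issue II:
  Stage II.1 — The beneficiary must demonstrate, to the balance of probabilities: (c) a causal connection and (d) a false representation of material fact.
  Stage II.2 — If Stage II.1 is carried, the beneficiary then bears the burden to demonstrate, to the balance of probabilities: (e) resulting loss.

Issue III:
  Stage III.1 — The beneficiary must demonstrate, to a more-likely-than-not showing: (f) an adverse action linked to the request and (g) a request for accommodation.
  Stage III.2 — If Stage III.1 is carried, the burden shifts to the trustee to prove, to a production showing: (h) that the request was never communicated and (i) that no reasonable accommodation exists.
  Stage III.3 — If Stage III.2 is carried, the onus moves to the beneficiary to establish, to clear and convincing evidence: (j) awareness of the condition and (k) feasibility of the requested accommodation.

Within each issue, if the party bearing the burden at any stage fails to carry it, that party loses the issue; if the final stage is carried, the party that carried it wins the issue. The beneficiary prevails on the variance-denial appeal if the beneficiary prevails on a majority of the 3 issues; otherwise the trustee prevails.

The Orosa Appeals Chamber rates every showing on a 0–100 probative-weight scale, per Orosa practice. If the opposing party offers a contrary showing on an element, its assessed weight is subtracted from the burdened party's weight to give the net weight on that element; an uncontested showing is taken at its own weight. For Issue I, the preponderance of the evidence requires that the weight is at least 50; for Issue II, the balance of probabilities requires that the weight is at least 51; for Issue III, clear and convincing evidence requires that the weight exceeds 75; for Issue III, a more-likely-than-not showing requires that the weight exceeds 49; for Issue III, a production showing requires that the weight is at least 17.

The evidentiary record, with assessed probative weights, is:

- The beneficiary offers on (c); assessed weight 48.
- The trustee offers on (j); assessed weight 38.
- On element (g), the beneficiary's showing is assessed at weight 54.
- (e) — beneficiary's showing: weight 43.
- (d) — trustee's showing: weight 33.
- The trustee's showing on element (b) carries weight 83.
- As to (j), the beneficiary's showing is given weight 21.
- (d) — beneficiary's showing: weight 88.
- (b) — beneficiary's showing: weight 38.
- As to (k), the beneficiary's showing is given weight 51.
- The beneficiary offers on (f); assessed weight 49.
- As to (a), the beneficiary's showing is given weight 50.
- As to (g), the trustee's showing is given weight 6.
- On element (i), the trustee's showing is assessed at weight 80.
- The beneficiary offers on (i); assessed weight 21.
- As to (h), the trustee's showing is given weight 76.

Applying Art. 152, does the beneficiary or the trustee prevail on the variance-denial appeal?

trustee

— Issue I —
Stage I.1 (beneficiary, the preponderance of the evidence, weight is at least 50): (a) 50 ≥ 50 — meets.
  The beneficiary carries Stage I.1; the trustee now bears the burden.
Stage I.2 (trustee, the preponderance of the evidence, weight is at least 50): (b) net 83−38=45 < 50 — fails.
  The trustee does not carry Stage I.2.
The beneficiary prevails on this issue.
— Issue II —
Stage II.1 (beneficiary, the balance of probabilities, weight is at least 51): (c) 48 < 51 — fails; (d) net 88−33=55 ≥ 51 — meets.
  The beneficiary does not carry Stage II.1.
The trustee prevails on this issue.
— Issue III —
Stage III.1 (beneficiary, a more-likely-than-not showing, weight exceeds 49): (f) 49 ≤ 49 — fails; (g) net 54−6=48 ≤ 49 — fails.
  Stage III.1 not carried; the beneficiary fails its burden.
The trustee prevails on this issue.
Per-issue: Issue I → beneficiary; Issue II → trustee; Issue III → trustee. The beneficiary must prevail on a majority of issues; overall, the trustee prevails.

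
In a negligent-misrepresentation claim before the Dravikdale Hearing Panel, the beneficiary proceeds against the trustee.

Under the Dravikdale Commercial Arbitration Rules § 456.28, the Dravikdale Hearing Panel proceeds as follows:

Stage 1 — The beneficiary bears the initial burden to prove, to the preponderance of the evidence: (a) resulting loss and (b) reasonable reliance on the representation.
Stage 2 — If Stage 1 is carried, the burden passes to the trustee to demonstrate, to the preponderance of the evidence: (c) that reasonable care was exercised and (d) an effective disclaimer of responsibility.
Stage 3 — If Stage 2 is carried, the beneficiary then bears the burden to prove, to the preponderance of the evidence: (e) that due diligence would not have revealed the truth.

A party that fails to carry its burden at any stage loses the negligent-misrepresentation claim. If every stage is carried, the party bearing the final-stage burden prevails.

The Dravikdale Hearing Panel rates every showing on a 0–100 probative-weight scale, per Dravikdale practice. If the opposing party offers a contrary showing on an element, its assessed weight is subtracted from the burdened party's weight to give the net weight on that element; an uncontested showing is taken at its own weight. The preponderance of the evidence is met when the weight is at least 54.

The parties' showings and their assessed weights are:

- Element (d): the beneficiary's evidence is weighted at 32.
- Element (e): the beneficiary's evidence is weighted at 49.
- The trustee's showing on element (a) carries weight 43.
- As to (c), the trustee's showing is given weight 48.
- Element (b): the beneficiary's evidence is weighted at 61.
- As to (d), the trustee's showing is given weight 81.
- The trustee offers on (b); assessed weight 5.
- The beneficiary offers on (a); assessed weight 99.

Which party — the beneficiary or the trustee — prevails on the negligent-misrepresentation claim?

beneficiary

Stage 1 (beneficiary, the preponderance of the evidence, weight is at least 54): (a) net 99−43=56 ≥ 54 — meets; (b) net 61−5=56 ≥ 54 — meets.
  The beneficiary carries Stage 1; the trustee now bears the burden.
Stage 2 (trustee, the preponderance of the evidence, weight is at least 54): (c) 48 < 54 — fails; (d) net 81−32=49 < 54 — fails.
  Stage 2 not carried; the trustee fails its burden.
So the beneficiary prevails.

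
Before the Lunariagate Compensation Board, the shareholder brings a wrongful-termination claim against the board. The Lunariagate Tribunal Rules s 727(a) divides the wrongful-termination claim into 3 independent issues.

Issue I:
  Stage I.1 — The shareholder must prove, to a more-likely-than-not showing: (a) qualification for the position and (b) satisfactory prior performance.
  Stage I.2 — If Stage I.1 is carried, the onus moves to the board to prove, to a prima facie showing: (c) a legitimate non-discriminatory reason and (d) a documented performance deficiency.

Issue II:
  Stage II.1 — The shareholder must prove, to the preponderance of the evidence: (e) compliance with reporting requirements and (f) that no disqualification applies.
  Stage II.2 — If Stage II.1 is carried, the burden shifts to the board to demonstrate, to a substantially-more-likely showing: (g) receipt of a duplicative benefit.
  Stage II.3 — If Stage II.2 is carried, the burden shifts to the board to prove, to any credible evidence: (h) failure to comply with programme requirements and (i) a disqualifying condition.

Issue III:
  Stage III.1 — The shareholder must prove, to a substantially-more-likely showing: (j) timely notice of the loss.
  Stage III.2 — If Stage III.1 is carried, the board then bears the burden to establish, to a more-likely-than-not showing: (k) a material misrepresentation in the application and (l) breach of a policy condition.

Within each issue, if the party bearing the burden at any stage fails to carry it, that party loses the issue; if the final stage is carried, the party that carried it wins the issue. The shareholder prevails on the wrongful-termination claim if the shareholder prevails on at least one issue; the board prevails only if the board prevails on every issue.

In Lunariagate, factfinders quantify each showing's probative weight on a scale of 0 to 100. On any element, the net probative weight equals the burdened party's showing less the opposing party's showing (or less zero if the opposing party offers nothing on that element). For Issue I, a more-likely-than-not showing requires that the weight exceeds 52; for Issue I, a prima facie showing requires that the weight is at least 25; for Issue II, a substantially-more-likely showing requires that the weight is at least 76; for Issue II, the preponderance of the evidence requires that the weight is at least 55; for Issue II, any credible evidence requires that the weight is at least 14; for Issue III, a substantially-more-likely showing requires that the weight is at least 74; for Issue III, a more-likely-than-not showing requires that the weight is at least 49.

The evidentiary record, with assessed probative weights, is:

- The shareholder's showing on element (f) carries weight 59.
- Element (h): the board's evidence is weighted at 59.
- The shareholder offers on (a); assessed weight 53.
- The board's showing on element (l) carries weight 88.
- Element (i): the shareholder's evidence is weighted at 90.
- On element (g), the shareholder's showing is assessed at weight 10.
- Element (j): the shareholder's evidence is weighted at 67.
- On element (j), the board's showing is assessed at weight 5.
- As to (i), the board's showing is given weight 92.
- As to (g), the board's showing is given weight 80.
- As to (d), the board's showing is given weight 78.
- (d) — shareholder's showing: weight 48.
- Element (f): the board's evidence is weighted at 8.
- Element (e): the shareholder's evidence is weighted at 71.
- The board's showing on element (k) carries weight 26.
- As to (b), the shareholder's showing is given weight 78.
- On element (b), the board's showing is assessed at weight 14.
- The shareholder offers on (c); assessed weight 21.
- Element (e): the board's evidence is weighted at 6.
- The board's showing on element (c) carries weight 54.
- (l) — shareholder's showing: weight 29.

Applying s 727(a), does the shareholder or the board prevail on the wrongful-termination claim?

— Issue I —
Stage I.1 — burden on shareholder; standard: a more-likely-than-not showing (weight exceeds 52).
    (a): 53 > 52 [met]
    (b): 78 − 14 = 64 > 52 [met]
  Stage I.1 carried; the burden shifts to the board.
Stage I.2 — burden on board; standard: a prima facie showing (weight is at least 25).
    (c): 54 − 21 = 33 ≥ 25 [met]
    (d): 78 − 48 = 30 ≥ 25 [met]
  All elements met at the final stage.
All stages carried — the board prevails on this issue.
— Issue II —
Stage II.1 (shareholder, the preponderance of the evidence, weight is at least 55): (e) net 71−6=65 ≥ 55 — meets; (f) net 59−8=51 < 55 — fails.
  Not every element is met, so the shareholder fails to carry Stage II.1.
So the board prevails on this issue.
— Issue III —
Stage III.1 — burden on shareholder; standard: a substantially-more-likely showing (weight is at least 74).
    (j): 67 − 5 = 62 < 74 [not met]
  The shareholder does not carry Stage III.1.
The analysis ends at Stage III.1; the board prevails on this issue.
Per-issue: Issue I → board; Issue II → board; Issue III → board. The shareholder must prevail on at least one issue; overall, the board prevails.

board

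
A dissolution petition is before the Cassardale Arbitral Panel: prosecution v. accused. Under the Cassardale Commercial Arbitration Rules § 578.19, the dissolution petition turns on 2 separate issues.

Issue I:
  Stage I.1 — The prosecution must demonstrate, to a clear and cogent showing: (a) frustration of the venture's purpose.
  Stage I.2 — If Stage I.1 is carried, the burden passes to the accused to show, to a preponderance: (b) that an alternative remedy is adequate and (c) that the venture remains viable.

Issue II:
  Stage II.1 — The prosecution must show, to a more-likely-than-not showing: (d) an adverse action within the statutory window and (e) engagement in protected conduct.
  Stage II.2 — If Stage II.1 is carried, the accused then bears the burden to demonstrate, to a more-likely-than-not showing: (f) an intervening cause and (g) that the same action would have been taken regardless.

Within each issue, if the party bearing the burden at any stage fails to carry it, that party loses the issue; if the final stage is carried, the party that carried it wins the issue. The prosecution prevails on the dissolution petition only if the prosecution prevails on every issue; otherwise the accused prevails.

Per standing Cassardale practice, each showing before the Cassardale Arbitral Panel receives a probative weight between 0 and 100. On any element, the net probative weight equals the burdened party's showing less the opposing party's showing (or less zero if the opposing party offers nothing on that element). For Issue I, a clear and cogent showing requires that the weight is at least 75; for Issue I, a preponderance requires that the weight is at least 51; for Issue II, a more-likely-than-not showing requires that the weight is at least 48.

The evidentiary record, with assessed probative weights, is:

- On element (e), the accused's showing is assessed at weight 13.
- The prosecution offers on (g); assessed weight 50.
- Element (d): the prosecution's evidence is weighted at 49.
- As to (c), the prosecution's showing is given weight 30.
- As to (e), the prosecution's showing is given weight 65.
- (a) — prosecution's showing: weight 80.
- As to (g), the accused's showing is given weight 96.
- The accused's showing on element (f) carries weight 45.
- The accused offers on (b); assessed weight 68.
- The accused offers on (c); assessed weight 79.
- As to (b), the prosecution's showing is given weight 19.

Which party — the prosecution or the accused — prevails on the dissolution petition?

— Issue I —
Stage I.1 (prosecution, a clear and cogent showing, weight is at least 75): (a) 80 ≥ 75 — meets.
  Stage I.1 carried; the burden shifts to the accused.
Stage I.2 (accused, a preponderance, weight is at least 51): (b) net 68−19=49 < 51 — fails; (c) net 79−30=49 < 51 — fails.
  The accused does not carry Stage I.2.
The prosecution prevails on this issue.
— Issue II —
At Stage II.1 the prosecution must meet a more-likely-than-not showing (weight is at least 48): on (d) the weight is 49, which does reach 48, so (d) meets the standard; on (e) the weight is 65 less the opposing 13 gives net 52, which does reach 48, so (e) meets the standard.
  Stage II.1 is satisfied; the onus moves to the accused.
At Stage II.2 the accused must meet a more-likely-than-not showing (weight is at least 48): on (f) the weight is 45, which does not reach 48, so (f) does not meet the standard; on (g) the weight is 96 less the opposing 50 gives net 46, which does not reach 48, so (g) does not meet the standard.
  Stage II.2 not carried; the accused fails its burden.
The prosecution prevails on this issue.
Per-issue: Issue I → prosecution; Issue II → prosecution. The prosecution must prevail on every issue; overall, the prosecution prevails.

prosecution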